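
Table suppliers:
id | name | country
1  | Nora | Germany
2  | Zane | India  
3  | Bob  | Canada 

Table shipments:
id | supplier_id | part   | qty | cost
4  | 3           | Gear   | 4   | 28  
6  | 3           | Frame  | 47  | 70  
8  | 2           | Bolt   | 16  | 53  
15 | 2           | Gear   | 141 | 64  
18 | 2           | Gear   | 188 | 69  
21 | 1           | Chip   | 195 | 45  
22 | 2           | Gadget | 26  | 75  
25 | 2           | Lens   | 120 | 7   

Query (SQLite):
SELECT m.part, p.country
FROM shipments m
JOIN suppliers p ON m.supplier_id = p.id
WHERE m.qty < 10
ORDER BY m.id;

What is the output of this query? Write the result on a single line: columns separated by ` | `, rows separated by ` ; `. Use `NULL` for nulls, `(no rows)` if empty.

Each shipments row matches the suppliers row where supplier_id = suppliers.id.
Then keep rows with m.qty < 10.

Gear | Canada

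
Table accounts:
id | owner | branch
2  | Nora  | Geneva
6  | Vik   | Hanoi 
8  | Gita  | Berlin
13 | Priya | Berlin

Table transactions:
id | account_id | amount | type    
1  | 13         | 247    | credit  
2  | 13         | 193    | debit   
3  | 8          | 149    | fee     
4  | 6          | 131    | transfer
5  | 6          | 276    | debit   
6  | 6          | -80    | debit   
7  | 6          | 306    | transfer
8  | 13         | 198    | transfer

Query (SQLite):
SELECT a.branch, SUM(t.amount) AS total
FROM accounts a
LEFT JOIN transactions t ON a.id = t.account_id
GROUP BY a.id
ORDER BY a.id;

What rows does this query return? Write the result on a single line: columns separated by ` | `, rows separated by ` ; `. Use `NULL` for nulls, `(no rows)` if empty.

LEFT JOIN keeps every accounts row; unmatched ones get NULL for transactions columns.
Group by accounts.id and compute SUM(t.amount). SUM over an all-NULL group is NULL.
  2: ids {—} → SUM(t.amount)=NULL
  6: ids {4, 5, 6, 7} → SUM(t.amount)=633
  8: ids {3} → SUM(t.amount)=149
  13: ids {1, 2, 8} → SUM(t.amount)=638

Geneva | NULL ; Hanoi | 633 ; Berlin | 149 ; Berlin | 638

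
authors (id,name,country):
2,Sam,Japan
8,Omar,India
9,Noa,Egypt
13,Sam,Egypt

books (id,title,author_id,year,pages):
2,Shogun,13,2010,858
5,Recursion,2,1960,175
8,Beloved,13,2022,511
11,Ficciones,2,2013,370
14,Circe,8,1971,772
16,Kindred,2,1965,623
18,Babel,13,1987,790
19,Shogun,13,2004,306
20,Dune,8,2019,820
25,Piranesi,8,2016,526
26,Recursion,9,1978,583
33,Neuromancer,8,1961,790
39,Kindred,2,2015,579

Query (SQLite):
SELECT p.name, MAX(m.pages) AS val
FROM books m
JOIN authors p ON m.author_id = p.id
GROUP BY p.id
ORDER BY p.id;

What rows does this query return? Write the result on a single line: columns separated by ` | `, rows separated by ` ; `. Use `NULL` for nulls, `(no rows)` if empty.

Join each books row to its authors via author_id.
Group joined rows by authors.id; compute MAX(m.pages) per group.
  2: ids {5, 11, 16, 39} → MAX(m.pages)=623
  8: ids {14, 20, 25, 33} → MAX(m.pages)=820
  9: ids {26} → MAX(m.pages)=583
  13: ids {2, 8, 18, 19} → MAX(m.pages)=858

Sam | 623 ; Omar | 820 ; Noa | 583 ; Sam | 858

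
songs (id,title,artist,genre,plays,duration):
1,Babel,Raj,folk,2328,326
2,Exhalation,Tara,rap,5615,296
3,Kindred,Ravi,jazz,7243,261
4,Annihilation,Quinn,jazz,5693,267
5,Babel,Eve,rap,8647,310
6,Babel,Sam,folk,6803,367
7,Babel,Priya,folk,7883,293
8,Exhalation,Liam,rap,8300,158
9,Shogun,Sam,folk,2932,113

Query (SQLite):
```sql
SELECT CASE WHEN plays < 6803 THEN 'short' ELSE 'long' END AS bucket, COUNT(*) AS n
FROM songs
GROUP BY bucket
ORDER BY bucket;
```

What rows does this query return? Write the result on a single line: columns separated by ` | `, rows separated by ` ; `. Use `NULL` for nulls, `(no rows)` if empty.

Bucket rows by plays < 6803 → 'short' else 'long'; count each bucket.

long | 5 ; short | 4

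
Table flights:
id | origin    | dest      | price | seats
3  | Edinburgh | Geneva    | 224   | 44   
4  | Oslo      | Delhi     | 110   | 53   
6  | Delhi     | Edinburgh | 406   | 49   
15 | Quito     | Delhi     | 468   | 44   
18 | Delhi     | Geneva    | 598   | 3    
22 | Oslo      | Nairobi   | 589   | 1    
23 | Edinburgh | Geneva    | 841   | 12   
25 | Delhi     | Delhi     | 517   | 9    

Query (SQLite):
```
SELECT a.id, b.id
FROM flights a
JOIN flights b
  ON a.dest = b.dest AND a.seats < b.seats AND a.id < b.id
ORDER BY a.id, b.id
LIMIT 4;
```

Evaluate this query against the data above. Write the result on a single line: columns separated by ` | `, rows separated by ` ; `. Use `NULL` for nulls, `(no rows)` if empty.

18 | 23

Pairs (a,b) with same dest, a.seats < b.seats, a.id < b.id.
dest groups: Delhi:{4,15,25} Edinburgh:{6} Geneva:{3,18,23} Nairobi:{22}
Ordered by (a.id, b.id); first 4.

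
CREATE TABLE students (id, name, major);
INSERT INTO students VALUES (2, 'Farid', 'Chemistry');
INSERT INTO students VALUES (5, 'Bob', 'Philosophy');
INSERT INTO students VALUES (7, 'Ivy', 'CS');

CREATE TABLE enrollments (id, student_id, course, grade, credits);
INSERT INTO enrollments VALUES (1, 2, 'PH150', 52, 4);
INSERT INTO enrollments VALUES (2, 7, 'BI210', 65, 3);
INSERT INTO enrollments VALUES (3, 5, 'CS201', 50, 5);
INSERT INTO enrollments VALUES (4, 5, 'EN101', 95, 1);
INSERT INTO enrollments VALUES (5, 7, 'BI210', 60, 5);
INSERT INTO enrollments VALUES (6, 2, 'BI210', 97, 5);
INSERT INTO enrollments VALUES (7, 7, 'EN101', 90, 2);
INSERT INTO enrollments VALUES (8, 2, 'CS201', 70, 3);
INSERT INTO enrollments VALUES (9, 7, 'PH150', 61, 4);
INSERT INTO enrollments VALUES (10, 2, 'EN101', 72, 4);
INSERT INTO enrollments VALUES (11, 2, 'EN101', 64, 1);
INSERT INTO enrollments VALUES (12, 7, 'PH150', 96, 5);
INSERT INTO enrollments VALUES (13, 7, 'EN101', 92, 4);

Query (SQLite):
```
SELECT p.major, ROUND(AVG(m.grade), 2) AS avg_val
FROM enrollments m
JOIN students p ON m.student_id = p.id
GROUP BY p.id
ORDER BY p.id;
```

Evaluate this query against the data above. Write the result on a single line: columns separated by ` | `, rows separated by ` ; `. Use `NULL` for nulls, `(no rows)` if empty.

Chemistry | 71 ; Philosophy | 72.5 ; CS | 77.33

Join each enrollments row to its students via student_id.
Group joined rows by students.id; compute ROUND(AVG(m.grade), 2) per group.
  2: ids {1, 6, 8, 10, 11} → ROUND(AVG(m.grade), 2)=71
  5: ids {3, 4} → ROUND(AVG(m.grade), 2)=72.5
  7: ids {2, 5, 7, 9, 12, 13} → ROUND(AVG(m.grade), 2)=77.33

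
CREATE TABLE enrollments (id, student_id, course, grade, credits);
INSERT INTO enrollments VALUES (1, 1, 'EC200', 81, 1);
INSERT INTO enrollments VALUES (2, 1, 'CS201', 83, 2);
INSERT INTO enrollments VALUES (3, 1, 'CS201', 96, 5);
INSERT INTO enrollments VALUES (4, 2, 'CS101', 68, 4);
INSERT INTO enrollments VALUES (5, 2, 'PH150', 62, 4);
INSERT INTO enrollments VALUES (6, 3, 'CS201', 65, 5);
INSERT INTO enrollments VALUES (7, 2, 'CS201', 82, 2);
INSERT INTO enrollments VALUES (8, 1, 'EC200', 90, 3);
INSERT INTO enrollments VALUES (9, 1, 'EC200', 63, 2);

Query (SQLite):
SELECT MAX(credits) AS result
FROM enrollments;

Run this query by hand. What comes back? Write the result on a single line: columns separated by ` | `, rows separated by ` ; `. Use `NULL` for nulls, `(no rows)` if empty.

All credits values: [1, 2, 5, 4, 4, 5, 2, 3, 2].
MAX of non-NULL values = 5.

5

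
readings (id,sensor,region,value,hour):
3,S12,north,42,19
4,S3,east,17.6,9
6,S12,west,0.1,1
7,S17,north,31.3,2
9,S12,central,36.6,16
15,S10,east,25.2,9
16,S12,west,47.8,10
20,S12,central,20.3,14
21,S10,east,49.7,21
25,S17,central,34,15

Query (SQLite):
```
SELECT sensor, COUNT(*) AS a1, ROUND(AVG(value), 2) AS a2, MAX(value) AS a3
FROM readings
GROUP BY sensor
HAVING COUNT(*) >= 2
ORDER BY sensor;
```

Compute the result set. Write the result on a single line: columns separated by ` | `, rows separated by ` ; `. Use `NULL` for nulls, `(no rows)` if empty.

S10 | 2 | 37.45 | 49.7 ; S12 | 5 | 29.36 | 47.8 ; S17 | 2 | 32.65 | 34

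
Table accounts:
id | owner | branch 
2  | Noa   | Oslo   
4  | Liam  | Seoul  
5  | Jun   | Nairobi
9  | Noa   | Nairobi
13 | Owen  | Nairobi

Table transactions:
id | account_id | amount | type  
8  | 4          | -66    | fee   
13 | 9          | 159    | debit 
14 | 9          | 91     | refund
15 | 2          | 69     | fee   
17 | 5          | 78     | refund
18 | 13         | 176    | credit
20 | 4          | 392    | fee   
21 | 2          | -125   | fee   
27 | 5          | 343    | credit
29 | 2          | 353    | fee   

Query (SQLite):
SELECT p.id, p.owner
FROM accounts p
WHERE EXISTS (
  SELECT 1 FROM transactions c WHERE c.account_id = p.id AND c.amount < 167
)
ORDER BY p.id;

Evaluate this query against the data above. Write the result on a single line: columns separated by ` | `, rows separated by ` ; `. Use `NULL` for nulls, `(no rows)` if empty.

2 | Noa ; 4 | Liam ; 5 | Jun ; 9 | Noa

For each accounts row, check whether any transactions with matching account_id has amount < 167.
Keep rows where that is true.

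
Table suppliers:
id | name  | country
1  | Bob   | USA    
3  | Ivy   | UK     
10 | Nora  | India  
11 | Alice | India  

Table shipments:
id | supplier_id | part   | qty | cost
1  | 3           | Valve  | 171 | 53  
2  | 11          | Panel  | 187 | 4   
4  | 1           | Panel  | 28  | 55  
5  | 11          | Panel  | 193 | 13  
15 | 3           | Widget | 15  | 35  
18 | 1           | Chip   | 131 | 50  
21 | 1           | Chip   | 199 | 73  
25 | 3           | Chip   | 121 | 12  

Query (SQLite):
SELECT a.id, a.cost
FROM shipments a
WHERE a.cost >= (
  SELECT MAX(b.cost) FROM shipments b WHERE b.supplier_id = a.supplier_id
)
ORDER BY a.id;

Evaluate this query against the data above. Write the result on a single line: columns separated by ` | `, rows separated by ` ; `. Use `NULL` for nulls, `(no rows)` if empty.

1 | 53 ; 5 | 13 ; 21 | 73

For each shipments row a, compute MAX(cost) over rows sharing a.supplier_id.
Keep row a if a.cost >= that per-group MAX.
  supplier_id=1: MAX(cost) = 73
  supplier_id=3: MAX(cost) = 53
  supplier_id=11: MAX(cost) = 13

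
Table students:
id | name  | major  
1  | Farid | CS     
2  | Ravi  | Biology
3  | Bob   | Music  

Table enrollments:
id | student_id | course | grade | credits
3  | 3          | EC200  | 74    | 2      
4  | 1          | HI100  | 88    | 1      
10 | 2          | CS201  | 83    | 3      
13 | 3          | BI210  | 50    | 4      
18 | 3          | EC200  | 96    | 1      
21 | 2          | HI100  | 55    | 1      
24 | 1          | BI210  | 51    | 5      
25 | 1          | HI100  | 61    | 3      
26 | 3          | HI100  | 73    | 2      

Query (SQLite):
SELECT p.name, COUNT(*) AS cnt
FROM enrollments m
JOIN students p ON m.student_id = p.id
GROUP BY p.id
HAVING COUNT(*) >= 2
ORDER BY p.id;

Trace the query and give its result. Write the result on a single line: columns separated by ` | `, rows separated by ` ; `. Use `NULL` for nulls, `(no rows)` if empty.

Farid | 3 ; Ravi | 2 ; Bob | 4

Join each enrollments row to its students via student_id.
Group joined rows by students.id; compute COUNT(*) per group.
HAVING: keep groups with count ≥ 2.
  1: ids {4, 24, 25} → COUNT(*)=3
  2: ids {10, 21} → COUNT(*)=2
  3: ids {3, 13, 18, 26} → COUNT(*)=4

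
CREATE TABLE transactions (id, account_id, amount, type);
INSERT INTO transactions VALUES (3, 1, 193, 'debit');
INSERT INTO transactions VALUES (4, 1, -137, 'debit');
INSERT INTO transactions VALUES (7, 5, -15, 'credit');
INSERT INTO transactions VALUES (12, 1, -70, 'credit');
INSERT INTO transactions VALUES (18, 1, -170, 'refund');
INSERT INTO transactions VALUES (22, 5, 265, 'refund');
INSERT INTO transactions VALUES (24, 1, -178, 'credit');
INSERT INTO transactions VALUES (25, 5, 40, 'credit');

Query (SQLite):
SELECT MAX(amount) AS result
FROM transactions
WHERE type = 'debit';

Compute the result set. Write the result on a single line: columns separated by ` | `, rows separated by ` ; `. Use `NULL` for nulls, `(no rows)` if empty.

Rows where type='debit' → amount values: [193, -137].
MAX of non-NULL values = 193.

193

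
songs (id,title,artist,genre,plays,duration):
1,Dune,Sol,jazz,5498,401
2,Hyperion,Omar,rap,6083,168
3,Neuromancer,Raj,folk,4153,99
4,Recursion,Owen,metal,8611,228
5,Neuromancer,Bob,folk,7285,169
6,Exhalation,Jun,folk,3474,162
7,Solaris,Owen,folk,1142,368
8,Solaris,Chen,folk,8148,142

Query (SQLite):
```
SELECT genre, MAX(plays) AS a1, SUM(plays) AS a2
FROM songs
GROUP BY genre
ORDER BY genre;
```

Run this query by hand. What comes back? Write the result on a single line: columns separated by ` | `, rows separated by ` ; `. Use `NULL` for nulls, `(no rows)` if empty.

folk | 8148 | 24202 ; jazz | 5498 | 5498 ; metal | 8611 | 8611 ; rap | 6083 | 6083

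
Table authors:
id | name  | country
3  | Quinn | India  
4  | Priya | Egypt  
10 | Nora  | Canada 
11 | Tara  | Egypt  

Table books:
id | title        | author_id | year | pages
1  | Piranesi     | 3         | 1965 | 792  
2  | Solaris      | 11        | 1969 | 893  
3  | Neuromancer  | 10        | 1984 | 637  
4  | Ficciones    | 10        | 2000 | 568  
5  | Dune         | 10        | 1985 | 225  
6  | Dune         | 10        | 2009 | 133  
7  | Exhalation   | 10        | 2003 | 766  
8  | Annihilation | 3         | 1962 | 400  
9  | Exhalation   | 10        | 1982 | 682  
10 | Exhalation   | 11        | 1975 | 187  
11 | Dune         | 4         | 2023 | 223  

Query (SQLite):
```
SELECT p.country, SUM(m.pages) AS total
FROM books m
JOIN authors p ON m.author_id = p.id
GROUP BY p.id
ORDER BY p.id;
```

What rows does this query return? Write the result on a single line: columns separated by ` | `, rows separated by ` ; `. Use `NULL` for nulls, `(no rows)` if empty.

Join each books row to its authors via author_id.
Group joined rows by authors.id; compute SUM(m.pages) per group.
  3: ids {1, 8} → SUM(m.pages)=1192
  4: ids {11} → SUM(m.pages)=223
  10: ids {3, 4, 5, 6, 7, 9} → SUM(m.pages)=3011
  11: ids {2, 10} → SUM(m.pages)=1080

India | 1192 ; Egypt | 223 ; Canada | 3011 ; Egypt | 1080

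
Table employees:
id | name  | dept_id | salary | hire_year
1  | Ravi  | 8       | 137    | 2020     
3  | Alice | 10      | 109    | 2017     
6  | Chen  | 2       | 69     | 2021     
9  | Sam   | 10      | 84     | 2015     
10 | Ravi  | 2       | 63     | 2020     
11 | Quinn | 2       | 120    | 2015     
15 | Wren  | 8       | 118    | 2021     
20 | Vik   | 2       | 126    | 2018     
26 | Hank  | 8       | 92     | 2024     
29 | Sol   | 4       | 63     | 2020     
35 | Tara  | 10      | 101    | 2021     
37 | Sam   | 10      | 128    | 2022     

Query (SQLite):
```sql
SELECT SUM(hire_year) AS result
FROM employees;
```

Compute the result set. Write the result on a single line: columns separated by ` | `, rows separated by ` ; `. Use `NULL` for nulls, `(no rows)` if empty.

All hire_year values: [2020, 2017, 2021, 2015, 2020, 2015, 2021, 2018, 2024, 2020, 2021, 2022].
SUM of non-NULL values = 24234.

24234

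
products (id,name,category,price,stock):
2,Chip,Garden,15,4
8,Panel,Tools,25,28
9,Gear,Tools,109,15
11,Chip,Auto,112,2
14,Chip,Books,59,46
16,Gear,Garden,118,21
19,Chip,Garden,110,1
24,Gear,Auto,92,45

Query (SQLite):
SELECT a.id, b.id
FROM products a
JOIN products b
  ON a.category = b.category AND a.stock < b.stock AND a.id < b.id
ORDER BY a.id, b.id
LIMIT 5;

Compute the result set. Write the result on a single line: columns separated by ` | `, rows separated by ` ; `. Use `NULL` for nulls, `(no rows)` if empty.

2 | 16 ; 11 | 24

Pairs (a,b) with same category, a.stock < b.stock, a.id < b.id.
category groups: Auto:{11,24} Books:{14} Garden:{2,16,19} Tools:{8,9}
Ordered by (a.id, b.id); first 5.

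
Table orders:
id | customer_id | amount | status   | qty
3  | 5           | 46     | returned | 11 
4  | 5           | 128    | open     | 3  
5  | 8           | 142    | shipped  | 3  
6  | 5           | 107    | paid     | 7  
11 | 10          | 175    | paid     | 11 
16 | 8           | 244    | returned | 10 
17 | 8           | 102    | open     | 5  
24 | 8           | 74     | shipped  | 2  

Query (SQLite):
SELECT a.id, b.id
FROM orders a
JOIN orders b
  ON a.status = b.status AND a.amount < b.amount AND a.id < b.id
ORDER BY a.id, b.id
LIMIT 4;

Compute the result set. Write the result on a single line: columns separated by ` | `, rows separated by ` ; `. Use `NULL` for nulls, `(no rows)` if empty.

Pairs (a,b) with same status, a.amount < b.amount, a.id < b.id.
status groups: open:{4,17} paid:{6,11} returned:{3,16} shipped:{5,24}
Ordered by (a.id, b.id); first 4.

3 | 16 ; 6 | 11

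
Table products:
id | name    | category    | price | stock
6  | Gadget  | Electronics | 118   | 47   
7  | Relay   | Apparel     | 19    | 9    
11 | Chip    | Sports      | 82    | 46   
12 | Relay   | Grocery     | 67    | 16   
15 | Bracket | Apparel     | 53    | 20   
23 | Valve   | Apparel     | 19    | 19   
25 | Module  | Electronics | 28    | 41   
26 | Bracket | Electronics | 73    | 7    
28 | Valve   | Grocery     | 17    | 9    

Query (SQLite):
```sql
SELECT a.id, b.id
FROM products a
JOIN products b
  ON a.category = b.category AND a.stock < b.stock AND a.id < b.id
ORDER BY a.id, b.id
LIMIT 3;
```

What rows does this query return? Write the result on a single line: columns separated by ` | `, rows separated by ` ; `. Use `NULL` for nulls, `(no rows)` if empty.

Pairs (a,b) with same category, a.stock < b.stock, a.id < b.id.
category groups: Apparel:{7,15,23} Electronics:{6,25,26} Grocery:{12,28} Sports:{11}
Ordered by (a.id, b.id); first 3.

7 | 15 ; 7 | 23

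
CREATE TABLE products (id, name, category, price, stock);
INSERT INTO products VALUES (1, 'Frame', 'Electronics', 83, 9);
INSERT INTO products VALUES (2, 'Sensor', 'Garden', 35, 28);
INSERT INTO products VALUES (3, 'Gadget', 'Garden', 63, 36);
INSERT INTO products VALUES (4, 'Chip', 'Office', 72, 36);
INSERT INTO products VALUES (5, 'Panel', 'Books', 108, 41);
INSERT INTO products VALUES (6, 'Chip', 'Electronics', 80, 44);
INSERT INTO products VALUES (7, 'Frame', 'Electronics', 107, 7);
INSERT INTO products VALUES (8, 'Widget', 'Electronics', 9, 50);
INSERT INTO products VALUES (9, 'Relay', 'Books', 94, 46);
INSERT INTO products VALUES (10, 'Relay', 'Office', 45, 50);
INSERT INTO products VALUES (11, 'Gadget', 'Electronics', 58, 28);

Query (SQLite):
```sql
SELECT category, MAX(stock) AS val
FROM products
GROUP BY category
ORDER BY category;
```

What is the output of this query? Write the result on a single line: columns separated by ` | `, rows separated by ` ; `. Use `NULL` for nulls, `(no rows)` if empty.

Partition products by category; compute MAX(stock) within each group.
  Books: ids {5, 9} → MAX(stock)=46
  Electronics: ids {1, 6, 7, 8, 11} → MAX(stock)=50
  Garden: ids {2, 3} → MAX(stock)=36
  Office: ids {4, 10} → MAX(stock)=50

Books | 46 ; Electronics | 50 ; Garden | 36 ; Office | 50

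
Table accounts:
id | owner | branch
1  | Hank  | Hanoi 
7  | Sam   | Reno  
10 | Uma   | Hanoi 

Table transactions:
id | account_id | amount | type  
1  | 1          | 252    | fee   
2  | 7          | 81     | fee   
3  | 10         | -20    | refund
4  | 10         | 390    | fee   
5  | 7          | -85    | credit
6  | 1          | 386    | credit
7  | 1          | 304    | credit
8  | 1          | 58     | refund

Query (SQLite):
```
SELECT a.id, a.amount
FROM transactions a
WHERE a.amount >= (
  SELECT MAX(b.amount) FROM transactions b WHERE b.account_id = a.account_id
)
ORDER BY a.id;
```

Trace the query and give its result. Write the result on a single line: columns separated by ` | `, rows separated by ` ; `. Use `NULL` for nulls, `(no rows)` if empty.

2 | 81 ; 4 | 390 ; 6 | 386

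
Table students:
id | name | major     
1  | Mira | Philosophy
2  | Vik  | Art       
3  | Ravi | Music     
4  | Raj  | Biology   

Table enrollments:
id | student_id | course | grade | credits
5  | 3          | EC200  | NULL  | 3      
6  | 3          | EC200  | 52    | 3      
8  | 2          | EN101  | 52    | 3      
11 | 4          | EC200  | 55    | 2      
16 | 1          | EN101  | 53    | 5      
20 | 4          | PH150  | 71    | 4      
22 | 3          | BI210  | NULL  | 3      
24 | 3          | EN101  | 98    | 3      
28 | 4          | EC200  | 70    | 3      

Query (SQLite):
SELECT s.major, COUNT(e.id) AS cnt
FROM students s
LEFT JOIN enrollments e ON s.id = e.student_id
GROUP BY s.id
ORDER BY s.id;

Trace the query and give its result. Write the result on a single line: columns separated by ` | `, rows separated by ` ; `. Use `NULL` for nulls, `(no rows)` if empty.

LEFT JOIN keeps every students row; unmatched ones get NULL for enrollments columns.
Group by students.id and compute COUNT(e.id). COUNT(col) of an all-NULL group is 0.
  1: ids {16} → COUNT(e.id)=1
  2: ids {8} → COUNT(e.id)=1
  3: ids {5, 6, 22, 24} → COUNT(e.id)=4
  4: ids {11, 20, 28} → COUNT(e.id)=3

Philosophy | 1 ; Art | 1 ; Music | 4 ; Biology | 3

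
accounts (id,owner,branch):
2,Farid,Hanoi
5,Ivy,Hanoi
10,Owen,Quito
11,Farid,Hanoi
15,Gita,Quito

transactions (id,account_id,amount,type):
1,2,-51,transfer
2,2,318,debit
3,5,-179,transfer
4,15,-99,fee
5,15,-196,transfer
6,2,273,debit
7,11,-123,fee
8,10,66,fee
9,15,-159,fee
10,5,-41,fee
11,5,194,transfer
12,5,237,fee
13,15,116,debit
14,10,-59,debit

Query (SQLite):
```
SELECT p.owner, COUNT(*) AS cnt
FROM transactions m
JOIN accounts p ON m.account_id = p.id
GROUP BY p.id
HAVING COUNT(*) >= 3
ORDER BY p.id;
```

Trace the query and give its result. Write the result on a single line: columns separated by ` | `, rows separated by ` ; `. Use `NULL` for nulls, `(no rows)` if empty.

Join each transactions row to its accounts via account_id.
Group joined rows by accounts.id; compute COUNT(*) per group.
HAVING: keep groups with count ≥ 3.
  2: ids {1, 2, 6} → COUNT(*)=3
  5: ids {3, 10, 11, 12} → COUNT(*)=4
  10: ids {8, 14} → COUNT(*)=2
  11: ids {7} → COUNT(*)=1
  15: ids {4, 5, 9, 13} → COUNT(*)=4

Farid | 3 ; Ivy | 4 ; Gita | 4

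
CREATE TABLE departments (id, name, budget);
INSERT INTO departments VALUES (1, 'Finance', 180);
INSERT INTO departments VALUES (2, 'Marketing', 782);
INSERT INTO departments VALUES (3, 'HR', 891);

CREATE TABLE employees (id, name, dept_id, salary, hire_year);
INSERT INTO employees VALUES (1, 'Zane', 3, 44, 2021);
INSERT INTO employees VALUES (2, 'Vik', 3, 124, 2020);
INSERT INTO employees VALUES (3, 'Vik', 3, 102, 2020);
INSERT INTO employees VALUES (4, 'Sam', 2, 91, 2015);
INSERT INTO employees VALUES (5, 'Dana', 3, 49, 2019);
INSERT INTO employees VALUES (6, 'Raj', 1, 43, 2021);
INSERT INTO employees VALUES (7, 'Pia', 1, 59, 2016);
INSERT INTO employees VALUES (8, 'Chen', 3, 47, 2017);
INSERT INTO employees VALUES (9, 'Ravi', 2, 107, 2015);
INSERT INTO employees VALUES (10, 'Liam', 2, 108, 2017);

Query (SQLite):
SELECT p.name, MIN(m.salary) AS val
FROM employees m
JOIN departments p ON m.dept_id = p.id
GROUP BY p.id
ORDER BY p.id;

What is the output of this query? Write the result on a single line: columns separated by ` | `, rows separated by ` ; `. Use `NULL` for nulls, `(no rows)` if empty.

Finance | 43 ; Marketing | 91 ; HR | 44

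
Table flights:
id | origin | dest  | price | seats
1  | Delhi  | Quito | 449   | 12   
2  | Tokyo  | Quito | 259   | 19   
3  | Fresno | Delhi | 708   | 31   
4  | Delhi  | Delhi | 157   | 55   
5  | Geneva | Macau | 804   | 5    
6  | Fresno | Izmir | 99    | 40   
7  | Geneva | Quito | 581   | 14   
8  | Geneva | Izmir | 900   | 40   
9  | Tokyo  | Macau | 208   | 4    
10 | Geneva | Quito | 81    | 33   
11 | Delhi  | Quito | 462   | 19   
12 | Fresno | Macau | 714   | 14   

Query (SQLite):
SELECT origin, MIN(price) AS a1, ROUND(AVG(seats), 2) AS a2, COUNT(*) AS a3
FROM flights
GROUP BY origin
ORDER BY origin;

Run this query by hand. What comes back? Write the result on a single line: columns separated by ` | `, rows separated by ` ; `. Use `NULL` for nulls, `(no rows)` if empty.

Delhi | 157 | 28.67 | 3 ; Fresno | 99 | 28.33 | 3 ; Geneva | 81 | 23 | 4 ; Tokyo | 208 | 11.5 | 2

Group flights by origin.
Per group compute: MIN(price), ROUND(AVG(seats), 2), COUNT(*).
  Delhi: ids {1, 4, 11} → MIN(price)=157, ROUND(AVG(seats), 2)=28.67, COUNT(*)=3
  Fresno: ids {3, 6, 12} → MIN(price)=99, ROUND(AVG(seats), 2)=28.33, COUNT(*)=3
  Geneva: ids {5, 7, 8, 10} → MIN(price)=81, ROUND(AVG(seats), 2)=23, COUNT(*)=4
  Tokyo: ids {2, 9} → MIN(price)=208, ROUND(AVG(seats), 2)=11.5, COUNT(*)=2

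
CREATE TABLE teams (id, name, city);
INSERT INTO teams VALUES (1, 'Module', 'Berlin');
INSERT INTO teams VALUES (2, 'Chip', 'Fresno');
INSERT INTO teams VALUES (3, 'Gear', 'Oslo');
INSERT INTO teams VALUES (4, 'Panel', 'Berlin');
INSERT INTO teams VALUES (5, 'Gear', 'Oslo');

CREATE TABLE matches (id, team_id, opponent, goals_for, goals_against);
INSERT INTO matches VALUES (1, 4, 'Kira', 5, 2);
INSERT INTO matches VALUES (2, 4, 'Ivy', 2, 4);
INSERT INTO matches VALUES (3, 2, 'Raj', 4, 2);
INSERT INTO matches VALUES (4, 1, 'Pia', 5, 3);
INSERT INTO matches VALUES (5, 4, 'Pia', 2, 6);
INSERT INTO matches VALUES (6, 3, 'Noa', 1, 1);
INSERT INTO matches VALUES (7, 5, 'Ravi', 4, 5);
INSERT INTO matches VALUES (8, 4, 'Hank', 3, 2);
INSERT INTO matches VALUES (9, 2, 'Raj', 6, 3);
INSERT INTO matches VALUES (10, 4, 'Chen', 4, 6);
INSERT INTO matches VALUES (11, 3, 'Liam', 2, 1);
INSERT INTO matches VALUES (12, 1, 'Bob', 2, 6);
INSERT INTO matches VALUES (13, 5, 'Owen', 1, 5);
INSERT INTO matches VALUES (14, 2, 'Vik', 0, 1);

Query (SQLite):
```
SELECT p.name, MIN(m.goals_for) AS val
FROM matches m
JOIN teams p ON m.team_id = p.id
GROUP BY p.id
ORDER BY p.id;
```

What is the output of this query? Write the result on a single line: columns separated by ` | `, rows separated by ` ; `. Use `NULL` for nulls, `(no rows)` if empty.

Module | 2 ; Chip | 0 ; Gear | 1 ; Panel | 2 ; Gear | 1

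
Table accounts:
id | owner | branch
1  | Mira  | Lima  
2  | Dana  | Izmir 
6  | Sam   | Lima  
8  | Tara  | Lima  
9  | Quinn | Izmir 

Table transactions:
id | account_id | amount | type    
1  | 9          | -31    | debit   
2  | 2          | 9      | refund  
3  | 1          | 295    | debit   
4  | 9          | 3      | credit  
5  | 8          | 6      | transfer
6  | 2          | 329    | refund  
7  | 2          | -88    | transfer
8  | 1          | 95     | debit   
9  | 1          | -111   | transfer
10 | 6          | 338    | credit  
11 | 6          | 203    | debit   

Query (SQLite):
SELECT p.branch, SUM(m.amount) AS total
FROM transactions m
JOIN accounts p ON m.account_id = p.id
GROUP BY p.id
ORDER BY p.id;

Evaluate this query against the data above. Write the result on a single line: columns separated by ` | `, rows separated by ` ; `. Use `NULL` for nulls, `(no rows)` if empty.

Lima | 279 ; Izmir | 250 ; Lima | 541 ; Lima | 6 ; Izmir | -28

Join each transactions row to its accounts via account_id.
Group joined rows by accounts.id; compute SUM(m.amount) per group.
  1: ids {3, 8, 9} → SUM(m.amount)=279
  2: ids {2, 6, 7} → SUM(m.amount)=250
  6: ids {10, 11} → SUM(m.amount)=541
  8: ids {5} → SUM(m.amount)=6
  9: ids {1, 4} → SUM(m.amount)=-28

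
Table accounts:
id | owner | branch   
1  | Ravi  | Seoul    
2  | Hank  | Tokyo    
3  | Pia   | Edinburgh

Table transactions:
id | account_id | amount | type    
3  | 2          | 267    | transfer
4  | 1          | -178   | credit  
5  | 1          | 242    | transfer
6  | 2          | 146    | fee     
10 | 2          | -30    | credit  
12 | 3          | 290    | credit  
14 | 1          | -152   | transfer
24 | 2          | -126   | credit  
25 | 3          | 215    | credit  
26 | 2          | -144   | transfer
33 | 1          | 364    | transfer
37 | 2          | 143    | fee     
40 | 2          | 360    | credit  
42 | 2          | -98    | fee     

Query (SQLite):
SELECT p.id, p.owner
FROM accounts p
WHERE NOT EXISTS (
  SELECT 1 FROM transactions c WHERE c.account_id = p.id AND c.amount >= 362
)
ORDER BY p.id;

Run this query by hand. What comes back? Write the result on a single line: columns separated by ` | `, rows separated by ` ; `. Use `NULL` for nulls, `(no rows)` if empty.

2 | Hank ; 3 | Pia

For each accounts row, check whether any transactions with matching account_id has amount >= 362.
Keep rows where that is false.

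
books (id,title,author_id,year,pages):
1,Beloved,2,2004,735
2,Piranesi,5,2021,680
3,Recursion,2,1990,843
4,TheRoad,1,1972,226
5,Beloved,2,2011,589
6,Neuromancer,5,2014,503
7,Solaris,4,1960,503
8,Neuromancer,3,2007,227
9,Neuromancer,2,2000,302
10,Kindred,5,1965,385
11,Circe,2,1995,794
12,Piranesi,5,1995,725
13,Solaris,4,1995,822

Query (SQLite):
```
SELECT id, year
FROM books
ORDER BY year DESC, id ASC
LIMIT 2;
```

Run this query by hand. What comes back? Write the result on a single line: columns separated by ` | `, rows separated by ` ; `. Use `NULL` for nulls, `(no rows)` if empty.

2 | 2021 ; 6 | 2014

Sort by year desc, tiebreak id asc: (2021, id=2), (2014, id=6), (2011, id=5), (2007, id=8), (2004, id=1) …. Take first 2.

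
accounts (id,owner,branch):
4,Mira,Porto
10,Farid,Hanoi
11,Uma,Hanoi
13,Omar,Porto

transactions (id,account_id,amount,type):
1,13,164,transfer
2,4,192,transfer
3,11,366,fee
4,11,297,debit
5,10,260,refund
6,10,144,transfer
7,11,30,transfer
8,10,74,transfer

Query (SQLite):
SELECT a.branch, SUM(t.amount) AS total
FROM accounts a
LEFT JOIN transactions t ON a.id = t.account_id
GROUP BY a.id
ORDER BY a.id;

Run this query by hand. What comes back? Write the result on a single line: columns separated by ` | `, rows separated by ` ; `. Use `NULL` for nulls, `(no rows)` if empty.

Porto | 192 ; Hanoi | 478 ; Hanoi | 693 ; Porto | 164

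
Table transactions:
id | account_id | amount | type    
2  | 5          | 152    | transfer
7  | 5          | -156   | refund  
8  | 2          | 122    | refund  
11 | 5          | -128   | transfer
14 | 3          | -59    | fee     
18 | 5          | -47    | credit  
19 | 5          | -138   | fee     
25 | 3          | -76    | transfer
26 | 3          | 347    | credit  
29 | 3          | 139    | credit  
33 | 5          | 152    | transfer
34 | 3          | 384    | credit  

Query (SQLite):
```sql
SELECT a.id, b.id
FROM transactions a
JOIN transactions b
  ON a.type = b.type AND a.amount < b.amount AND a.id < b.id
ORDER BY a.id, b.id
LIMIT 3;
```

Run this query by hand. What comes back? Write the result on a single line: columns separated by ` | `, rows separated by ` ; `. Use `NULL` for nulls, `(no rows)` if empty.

7 | 8 ; 11 | 25 ; 11 | 33

Pairs (a,b) with same type, a.amount < b.amount, a.id < b.id.
type groups: credit:{18,26,29,34} fee:{14,19} refund:{7,8} transfer:{2,11,25,33}
Ordered by (a.id, b.id); first 3.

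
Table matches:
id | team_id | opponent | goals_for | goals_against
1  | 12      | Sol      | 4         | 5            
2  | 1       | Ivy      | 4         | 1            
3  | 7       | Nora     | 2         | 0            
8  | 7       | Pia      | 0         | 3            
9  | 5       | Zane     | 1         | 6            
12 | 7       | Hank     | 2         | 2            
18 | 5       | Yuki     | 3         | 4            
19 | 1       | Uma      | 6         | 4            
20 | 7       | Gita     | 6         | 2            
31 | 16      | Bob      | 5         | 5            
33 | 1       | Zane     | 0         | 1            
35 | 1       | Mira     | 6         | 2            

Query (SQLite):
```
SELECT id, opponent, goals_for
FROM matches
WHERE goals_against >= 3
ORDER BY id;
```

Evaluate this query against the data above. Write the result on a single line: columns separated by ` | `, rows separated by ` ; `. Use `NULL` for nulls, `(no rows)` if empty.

goals_against >= 3: ids {1, 8, 9, 18, 19, 31}

1 | Sol | 4 ; 8 | Pia | 0 ; 9 | Zane | 1 ; 18 | Yuki | 3 ; 19 | Uma | 6 ; 31 | Bob | 5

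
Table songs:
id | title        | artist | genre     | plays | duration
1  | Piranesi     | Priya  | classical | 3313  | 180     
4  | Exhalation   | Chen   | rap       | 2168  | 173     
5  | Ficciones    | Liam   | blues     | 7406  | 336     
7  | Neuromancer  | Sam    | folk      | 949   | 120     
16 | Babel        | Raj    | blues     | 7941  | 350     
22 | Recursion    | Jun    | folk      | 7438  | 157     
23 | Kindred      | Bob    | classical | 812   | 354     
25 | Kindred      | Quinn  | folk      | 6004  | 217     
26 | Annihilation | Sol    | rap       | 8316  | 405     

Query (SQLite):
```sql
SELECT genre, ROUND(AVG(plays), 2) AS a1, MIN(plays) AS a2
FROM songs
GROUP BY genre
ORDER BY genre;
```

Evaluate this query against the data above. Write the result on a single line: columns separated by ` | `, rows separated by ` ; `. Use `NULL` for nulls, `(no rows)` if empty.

Group songs by genre.
Per group compute: ROUND(AVG(plays), 2), MIN(plays).
  blues: ids {5, 16} → ROUND(AVG(plays), 2)=7673.5, MIN(plays)=7406
  classical: ids {1, 23} → ROUND(AVG(plays), 2)=2062.5, MIN(plays)=812
  folk: ids {7, 22, 25} → ROUND(AVG(plays), 2)=4797, MIN(plays)=949
  rap: ids {4, 26} → ROUND(AVG(plays), 2)=5242, MIN(plays)=2168

blues | 7673.5 | 7406 ; classical | 2062.5 | 812 ; folk | 4797 | 949 ; rap | 5242 | 2168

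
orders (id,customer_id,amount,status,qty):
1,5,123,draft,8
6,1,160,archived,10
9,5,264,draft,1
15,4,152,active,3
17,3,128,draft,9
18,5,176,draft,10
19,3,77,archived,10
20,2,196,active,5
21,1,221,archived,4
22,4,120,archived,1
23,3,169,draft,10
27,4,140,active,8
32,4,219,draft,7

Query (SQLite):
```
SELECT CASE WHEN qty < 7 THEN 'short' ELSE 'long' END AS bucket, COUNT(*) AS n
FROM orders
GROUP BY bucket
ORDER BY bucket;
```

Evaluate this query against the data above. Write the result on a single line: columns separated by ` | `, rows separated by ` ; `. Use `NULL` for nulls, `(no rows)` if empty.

long | 8 ; short | 5

Bucket rows by qty < 7 → 'short' else 'long'; count each bucket.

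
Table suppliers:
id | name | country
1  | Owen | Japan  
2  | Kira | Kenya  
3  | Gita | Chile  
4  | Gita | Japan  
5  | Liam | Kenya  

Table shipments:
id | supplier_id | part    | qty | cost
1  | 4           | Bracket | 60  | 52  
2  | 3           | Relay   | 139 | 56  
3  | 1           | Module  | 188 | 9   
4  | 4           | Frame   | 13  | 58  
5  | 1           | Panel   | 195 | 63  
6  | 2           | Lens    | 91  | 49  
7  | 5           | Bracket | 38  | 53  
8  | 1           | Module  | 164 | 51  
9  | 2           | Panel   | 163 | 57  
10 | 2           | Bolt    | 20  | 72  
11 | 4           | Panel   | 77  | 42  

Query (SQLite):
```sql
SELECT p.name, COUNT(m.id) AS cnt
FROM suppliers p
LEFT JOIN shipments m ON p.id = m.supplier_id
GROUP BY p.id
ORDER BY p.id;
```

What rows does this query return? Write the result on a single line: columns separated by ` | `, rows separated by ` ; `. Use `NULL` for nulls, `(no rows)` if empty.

LEFT JOIN keeps every suppliers row; unmatched ones get NULL for shipments columns.
Group by suppliers.id and compute COUNT(m.id). COUNT(col) of an all-NULL group is 0.
  1: ids {3, 5, 8} → COUNT(m.id)=3
  2: ids {6, 9, 10} → COUNT(m.id)=3
  3: ids {2} → COUNT(m.id)=1
  4: ids {1, 4, 11} → COUNT(m.id)=3
  5: ids {7} → COUNT(m.id)=1

Owen | 3 ; Kira | 3 ; Gita | 1 ; Gita | 3 ; Liam | 1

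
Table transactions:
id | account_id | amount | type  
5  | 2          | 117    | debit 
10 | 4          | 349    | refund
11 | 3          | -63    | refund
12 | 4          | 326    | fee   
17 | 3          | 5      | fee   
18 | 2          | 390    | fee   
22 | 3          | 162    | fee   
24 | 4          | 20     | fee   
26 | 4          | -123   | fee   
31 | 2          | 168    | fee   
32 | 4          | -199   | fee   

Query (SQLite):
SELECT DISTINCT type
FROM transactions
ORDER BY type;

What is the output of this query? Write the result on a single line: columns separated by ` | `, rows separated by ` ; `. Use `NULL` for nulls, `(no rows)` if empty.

Collect distinct type values from transactions.

debit ; fee ; refund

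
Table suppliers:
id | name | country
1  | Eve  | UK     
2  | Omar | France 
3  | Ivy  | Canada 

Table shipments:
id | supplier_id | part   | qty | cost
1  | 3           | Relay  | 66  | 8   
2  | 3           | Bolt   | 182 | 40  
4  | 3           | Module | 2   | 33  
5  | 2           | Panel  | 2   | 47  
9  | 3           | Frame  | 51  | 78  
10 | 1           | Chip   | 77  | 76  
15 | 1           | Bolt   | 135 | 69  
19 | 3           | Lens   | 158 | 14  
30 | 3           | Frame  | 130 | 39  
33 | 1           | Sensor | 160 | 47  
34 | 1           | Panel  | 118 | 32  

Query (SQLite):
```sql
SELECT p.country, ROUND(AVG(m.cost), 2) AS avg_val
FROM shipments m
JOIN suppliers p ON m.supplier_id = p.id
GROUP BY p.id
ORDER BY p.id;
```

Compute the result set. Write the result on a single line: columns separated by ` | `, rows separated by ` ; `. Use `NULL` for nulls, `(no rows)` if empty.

Join each shipments row to its suppliers via supplier_id.
Group joined rows by suppliers.id; compute ROUND(AVG(m.cost), 2) per group.
  1: ids {10, 15, 33, 34} → ROUND(AVG(m.cost), 2)=56
  2: ids {5} → ROUND(AVG(m.cost), 2)=47
  3: ids {1, 2, 4, 9, 19, 30} → ROUND(AVG(m.cost), 2)=35.33

UK | 56 ; France | 47 ; Canada | 35.33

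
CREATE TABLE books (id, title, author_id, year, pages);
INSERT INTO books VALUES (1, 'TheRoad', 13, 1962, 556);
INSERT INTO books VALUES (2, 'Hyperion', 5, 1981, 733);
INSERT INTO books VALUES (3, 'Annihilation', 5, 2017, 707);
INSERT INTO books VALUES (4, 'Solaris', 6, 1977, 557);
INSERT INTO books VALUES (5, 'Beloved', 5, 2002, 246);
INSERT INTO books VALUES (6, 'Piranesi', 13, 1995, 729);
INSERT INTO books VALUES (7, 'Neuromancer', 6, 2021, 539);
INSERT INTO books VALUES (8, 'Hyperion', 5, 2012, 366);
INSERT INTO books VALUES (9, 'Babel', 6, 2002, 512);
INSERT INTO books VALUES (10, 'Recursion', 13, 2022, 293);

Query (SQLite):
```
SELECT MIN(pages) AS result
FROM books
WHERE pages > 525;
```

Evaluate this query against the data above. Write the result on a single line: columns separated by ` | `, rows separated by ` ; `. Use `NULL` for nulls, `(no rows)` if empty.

539

Rows where pages > 525 → pages values: [556, 733, 707, 557, 729, 539].
MIN of non-NULL values = 539.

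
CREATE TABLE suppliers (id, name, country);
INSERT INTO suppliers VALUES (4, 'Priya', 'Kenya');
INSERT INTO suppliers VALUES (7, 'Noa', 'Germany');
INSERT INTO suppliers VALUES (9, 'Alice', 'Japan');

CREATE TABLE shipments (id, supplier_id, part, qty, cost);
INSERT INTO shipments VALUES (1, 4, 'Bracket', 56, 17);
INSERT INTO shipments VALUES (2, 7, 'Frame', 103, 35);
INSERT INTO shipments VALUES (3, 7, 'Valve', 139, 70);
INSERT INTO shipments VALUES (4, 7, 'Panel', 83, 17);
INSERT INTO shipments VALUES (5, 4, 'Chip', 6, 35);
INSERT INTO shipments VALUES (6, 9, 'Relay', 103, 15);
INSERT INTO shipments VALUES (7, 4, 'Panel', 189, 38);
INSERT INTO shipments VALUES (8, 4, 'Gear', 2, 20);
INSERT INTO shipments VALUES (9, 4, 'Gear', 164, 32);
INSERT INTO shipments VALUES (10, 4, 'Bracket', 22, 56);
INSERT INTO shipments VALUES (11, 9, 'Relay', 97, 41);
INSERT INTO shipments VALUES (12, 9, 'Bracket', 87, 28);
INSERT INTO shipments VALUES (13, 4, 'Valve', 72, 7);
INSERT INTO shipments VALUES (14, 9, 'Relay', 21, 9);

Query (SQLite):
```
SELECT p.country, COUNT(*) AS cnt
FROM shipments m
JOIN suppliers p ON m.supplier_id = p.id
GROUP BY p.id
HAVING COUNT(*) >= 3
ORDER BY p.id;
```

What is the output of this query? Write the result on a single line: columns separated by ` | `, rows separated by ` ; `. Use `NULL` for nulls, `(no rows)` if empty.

Join each shipments row to its suppliers via supplier_id.
Group joined rows by suppliers.id; compute COUNT(*) per group.
HAVING: keep groups with count ≥ 3.
  4: ids {1, 5, 7, 8, 9, 10, 13} → COUNT(*)=7
  7: ids {2, 3, 4} → COUNT(*)=3
  9: ids {6, 11, 12, 14} → COUNT(*)=4

Kenya | 7 ; Germany | 3 ; Japan | 4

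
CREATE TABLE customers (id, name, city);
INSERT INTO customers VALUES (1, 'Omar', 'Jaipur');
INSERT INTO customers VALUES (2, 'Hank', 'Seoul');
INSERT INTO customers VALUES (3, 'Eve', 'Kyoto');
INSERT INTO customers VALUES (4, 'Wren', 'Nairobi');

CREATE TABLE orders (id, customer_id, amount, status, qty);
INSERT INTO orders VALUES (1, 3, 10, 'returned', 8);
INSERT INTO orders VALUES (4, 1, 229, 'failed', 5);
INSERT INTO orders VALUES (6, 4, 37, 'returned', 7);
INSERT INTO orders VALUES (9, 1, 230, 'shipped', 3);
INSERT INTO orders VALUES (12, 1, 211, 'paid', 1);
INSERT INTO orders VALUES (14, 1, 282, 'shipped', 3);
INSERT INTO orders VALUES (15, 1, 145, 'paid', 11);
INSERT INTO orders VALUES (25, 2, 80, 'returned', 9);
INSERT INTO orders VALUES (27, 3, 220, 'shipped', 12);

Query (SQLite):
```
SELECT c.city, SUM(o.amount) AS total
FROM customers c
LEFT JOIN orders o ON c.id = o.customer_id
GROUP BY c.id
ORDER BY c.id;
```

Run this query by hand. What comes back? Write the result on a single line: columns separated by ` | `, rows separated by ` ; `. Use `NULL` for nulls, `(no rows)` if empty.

LEFT JOIN keeps every customers row; unmatched ones get NULL for orders columns.
Group by customers.id and compute SUM(o.amount). SUM over an all-NULL group is NULL.
  1: ids {4, 9, 12, 14, 15} → SUM(o.amount)=1097
  2: ids {25} → SUM(o.amount)=80
  3: ids {1, 27} → SUM(o.amount)=230
  4: ids {6} → SUM(o.amount)=37

Jaipur | 1097 ; Seoul | 80 ; Kyoto | 230 ; Nairobi | 37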